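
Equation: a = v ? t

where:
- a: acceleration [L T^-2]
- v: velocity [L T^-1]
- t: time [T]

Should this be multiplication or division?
division (÷): a = v ÷ t

a [L T^-2]; v [L T^-1]; t [T].
v × t → [L] ✗
v ÷ t → [L T^-2] ✓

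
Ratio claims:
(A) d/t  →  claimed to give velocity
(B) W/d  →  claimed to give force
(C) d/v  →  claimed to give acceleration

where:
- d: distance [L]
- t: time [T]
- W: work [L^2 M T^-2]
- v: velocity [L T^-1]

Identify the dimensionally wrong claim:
(C) d/v does not give acceleration

(A) d/t: [L T^-1] = velocity [L T^-1] ✓
(B) W/d: [L M T^-2] = force [L M T^-2] ✓
(C) d/v: [T] ≠ acceleration [L T^-2] ✗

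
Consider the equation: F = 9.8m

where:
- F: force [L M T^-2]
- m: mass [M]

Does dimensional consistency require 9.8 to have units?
Yes

F has dimensions [L M T^-2], while m alone has dimensions [M]. For the equation to balance, the factor 9.8 must carry dimensions [L T^-2] — it is a dimensional constant (a numerical value of a physical quantity with its units suppressed), not a pure number.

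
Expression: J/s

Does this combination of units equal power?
Yes

The expression J/s has dimensions [L^2 M T^-3], which is exactly power [L^2 M T^-3].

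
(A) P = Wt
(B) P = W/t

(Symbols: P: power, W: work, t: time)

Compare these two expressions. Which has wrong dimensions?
(A)

(A) P = Wt: LHS [L^2 M T^-3], RHS [L^2 M T^-1] ✗
(B) P = W/t: LHS [L^2 M T^-3], RHS [L^2 M T^-3] ✓

Expression (A) P = Wt is dimensionally incorrect.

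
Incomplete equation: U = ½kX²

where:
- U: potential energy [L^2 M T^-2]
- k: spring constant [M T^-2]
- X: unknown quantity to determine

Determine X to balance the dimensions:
X = x (displacement), dimensions [L]

U has dimensions [L^2 M T^-2]; the rest of the RHS (½k) has dimensions [M T^-2].
So X² must have dimensions [L^2], i.e. X has dimensions [L] — X = x (displacement).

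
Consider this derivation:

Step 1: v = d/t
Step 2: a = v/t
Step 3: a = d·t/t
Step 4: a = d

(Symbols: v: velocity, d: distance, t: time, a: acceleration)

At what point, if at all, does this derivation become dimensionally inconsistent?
Step 3

Step 1: v = d/t → LHS [L T^-1], RHS [L T^-1] ✓
Step 2: a = v/t → LHS [L T^-2], RHS [L T^-2] ✓
Step 3: a = d·t/t → LHS [L T^-2], RHS [L] ✗

The first dimensional inconsistency appears in step 3: a = d·t/t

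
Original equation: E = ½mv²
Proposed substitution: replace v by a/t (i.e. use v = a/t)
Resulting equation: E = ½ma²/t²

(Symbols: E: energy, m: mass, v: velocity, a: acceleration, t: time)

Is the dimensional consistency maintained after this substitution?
No

[v] = [L T^-1] and [a/t] = [L T^-3]. These differ, so the substitution replaces a quantity by one of different dimensions and the result E = ½ma²/t² has LHS [L^2 M T^-2] vs RHS [L^2 M T^-6] — inconsistent.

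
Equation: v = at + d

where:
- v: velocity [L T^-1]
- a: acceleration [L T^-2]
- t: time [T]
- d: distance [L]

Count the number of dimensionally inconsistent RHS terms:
1

LHS v: [L T^-1]
- at: [L T^-1] ✓
- d: [L] ✗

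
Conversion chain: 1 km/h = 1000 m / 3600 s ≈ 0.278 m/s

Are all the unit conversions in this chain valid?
The chain is correct (no errors).

Correct: 1 km = 1000 m, 1 h = 3600 s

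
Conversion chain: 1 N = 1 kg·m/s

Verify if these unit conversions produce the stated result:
The chain is incorrect (it contains an error).

Incorrect: Newton is kg·m/s², not kg·m/s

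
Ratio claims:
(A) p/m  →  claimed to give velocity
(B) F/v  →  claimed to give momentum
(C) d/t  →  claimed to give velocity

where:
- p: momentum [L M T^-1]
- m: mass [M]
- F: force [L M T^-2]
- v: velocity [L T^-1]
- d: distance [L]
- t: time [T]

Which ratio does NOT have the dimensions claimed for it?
(B) F/v does not give momentum

(A) p/m: [L T^-1] = velocity [L T^-1] ✓
(B) F/v: [M T^-1] ≠ momentum [L M T^-1] ✗
(C) d/t: [L T^-1] = velocity [L T^-1] ✓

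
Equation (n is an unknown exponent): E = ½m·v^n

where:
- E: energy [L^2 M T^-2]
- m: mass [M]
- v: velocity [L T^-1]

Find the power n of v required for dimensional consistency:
n = 2

E has dimensions [L^2 M T^-2]; v has dimensions [L T^-1].
The rest of the RHS has dimensions [M], so v^n must supply [L^2 T^-2].
With n = 2: ½m·v^2 has dimensions [L^2 M T^-2], matching the LHS ✓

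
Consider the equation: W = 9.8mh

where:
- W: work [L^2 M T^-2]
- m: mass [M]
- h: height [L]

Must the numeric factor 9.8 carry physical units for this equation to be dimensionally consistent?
Yes

W has dimensions [L^2 M T^-2], while mh alone has dimensions [L M]. For the equation to balance, the factor 9.8 must carry dimensions [L T^-2] — it is a dimensional constant (a numerical value of a physical quantity with its units suppressed), not a pure number.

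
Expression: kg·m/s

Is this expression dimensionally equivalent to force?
No

The expression kg·m/s has dimensions [L M T^-1], but force has dimensions [L M T^-2].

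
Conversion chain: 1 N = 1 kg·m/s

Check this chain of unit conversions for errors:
The chain is incorrect (it contains an error).

Incorrect: Newton is kg·m/s², not kg·m/s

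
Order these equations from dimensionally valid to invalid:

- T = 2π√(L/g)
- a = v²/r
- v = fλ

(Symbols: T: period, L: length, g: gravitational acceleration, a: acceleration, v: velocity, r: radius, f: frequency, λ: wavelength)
Dimensionally correct: T = 2π√(L/g), a = v²/r, v = fλ
Dimensionally incorrect: none
Ordered (correct first, then incorrect): T = 2π√(L/g), a = v²/r, v = fλ

- T = 2π√(L/g): LHS [T], RHS [T] → correct ✓
- a = v²/r: LHS [L T^-2], RHS [L T^-2] → correct ✓
- v = fλ: LHS [L T^-1], RHS [L T^-1] → correct ✓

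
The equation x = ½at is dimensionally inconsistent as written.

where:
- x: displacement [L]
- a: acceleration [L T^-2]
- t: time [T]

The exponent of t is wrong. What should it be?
The exponent of t should be 2: x = ½at^2

The LHS x has dimensions [L]; t has dimensions [T].
As written, the RHS ½at (exponent 1 on t) has dimensions [L T^-1], which does not match.
With exponent 2, the RHS ½at^2 has dimensions [L], matching the LHS.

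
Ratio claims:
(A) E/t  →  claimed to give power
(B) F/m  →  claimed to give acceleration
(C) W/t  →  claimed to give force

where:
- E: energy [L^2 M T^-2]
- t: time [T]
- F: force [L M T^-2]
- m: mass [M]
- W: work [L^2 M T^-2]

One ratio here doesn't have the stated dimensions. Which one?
(C) W/t does not give force

(A) E/t: [L^2 M T^-3] = power [L^2 M T^-3] ✓
(B) F/m: [L T^-2] = acceleration [L T^-2] ✓
(C) W/t: [L^2 M T^-3] ≠ force [L M T^-2] ✗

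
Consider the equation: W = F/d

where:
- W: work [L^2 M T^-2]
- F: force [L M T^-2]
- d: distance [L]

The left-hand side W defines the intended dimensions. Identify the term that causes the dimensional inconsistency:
The right-hand side term F/d

W has dimensions [L^2 M T^-2], but F/d has dimensions [M T^-2], so the term F/d is dimensionally wrong for W.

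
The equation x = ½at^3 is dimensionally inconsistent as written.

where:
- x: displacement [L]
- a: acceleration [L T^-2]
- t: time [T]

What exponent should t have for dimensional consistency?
The exponent of t should be 2: x = ½at^2

The LHS x has dimensions [L]; t has dimensions [T].
As written, the RHS ½at^3 (exponent 3 on t) has dimensions [L T], which does not match.
With exponent 2, the RHS ½at^2 has dimensions [L], matching the LHS.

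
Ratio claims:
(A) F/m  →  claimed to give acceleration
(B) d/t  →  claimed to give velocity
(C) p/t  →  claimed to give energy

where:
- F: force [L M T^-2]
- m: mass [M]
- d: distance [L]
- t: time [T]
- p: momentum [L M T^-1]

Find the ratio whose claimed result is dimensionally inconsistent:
(C) p/t does not give energy

(A) F/m: [L T^-2] = acceleration [L T^-2] ✓
(B) d/t: [L T^-1] = velocity [L T^-1] ✓
(C) p/t: [L M T^-2] ≠ energy [L^2 M T^-2] ✗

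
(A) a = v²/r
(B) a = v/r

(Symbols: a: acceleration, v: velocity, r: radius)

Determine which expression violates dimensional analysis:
(B)

(A) a = v²/r: LHS [L T^-2], RHS [L T^-2] ✓
(B) a = v/r: LHS [L T^-2], RHS [T^-1] ✗

Expression (B) a = v/r is dimensionally incorrect.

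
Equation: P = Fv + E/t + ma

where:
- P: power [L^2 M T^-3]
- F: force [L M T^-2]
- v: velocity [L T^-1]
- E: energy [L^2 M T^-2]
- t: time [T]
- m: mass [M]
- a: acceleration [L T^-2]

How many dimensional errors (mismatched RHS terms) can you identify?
1

LHS P: [L^2 M T^-3]
- Fv: [L^2 M T^-3] ✓
- E/t: [L^2 M T^-3] ✓
- ma: [L M T^-2] ✗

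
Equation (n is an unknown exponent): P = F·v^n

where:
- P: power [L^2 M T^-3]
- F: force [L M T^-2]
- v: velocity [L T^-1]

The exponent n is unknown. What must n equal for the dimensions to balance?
n = 1

P has dimensions [L^2 M T^-3]; v has dimensions [L T^-1].
The rest of the RHS has dimensions [L M T^-2], so v^n must supply [L T^-1].
With n = 1: F·v^1 has dimensions [L^2 M T^-3], matching the LHS ✓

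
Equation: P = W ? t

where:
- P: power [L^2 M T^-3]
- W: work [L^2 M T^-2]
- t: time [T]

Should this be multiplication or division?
division (÷): P = W ÷ t

P [L^2 M T^-3]; W [L^2 M T^-2]; t [T].
W × t → [L^2 M T^-1] ✗
W ÷ t → [L^2 M T^-3] ✓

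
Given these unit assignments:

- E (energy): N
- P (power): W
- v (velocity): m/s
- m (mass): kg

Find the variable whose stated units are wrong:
E

The variable E (energy) should have units J, not N.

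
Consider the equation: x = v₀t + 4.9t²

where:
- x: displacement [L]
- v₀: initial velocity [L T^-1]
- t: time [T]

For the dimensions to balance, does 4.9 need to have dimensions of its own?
Yes

x has dimensions [L], while t² alone has dimensions [T^2]. For the equation to balance, the factor 4.9 must carry dimensions [L T^-2] — it is a dimensional constant (a numerical value of a physical quantity with its units suppressed), not a pure number.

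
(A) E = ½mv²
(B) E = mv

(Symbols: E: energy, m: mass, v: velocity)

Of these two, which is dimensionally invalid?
(B)

(A) E = ½mv²: LHS [L^2 M T^-2], RHS [L^2 M T^-2] ✓
(B) E = mv: LHS [L^2 M T^-2], RHS [L M T^-1] ✗

Expression (B) E = mv is dimensionally incorrect.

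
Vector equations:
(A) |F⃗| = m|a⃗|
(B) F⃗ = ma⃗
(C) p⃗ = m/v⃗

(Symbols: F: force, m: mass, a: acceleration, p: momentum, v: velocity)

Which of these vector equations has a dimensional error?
(C) p⃗ = m/v⃗

(A) |F⃗| = m|a⃗|: LHS [L M T^-2], RHS [L M T^-2] ✓ — magnitudes of vectors are scalars
(B) F⃗ = ma⃗: LHS [L M T^-2], RHS [L M T^-2] ✓ — Force and acceleration are vectors, mass is a scalar
(C) p⃗ = m/v⃗: LHS [L M T^-1], RHS [L^-1 M T] ✗ — momentum is mass times velocity; should be mv⃗ (and division by a vector is undefined)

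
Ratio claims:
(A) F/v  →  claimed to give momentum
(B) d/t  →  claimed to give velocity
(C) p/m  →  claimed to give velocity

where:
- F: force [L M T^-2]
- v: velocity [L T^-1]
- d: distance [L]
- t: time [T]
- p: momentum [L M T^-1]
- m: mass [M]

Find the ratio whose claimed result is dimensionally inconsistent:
(A) F/v does not give momentum

(A) F/v: [M T^-1] ≠ momentum [L M T^-1] ✗
(B) d/t: [L T^-1] = velocity [L T^-1] ✓
(C) p/m: [L T^-1] = velocity [L T^-1] ✓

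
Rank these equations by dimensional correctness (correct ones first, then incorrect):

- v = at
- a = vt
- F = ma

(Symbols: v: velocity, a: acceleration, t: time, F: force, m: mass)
Dimensionally correct: v = at, F = ma
Dimensionally incorrect: a = vt
Ordered (correct first, then incorrect): v = at, F = ma, a = vt

- v = at: LHS [L T^-1], RHS [L T^-1] → correct ✓
- a = vt: LHS [L T^-2], RHS [L] → incorrect ✗
- F = ma: LHS [L M T^-2], RHS [L M T^-2] → correct ✓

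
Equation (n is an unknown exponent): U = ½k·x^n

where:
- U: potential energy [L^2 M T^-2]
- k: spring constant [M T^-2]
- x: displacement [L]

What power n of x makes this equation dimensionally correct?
n = 2

U has dimensions [L^2 M T^-2]; x has dimensions [L].
The rest of the RHS has dimensions [M T^-2], so x^n must supply [L^2].
With n = 2: ½k·x^2 has dimensions [L^2 M T^-2], matching the LHS ✓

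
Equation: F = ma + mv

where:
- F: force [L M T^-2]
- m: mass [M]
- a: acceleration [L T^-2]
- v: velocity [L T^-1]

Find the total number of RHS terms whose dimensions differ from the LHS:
1

LHS F: [L M T^-2]
- ma: [L M T^-2] ✓
- mv: [L M T^-1] ✗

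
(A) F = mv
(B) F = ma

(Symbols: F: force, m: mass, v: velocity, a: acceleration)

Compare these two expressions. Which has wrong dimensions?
(A)

(A) F = mv: LHS [L M T^-2], RHS [L M T^-1] ✗
(B) F = ma: LHS [L M T^-2], RHS [L M T^-2] ✓

Expression (A) F = mv is dimensionally incorrect.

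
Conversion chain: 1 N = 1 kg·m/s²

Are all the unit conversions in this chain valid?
The chain is correct (no errors).

Correct: Newton is defined as kg·m/s²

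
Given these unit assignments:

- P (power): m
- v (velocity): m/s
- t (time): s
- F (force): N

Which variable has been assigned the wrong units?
P

The variable P (power) should have units W, not m.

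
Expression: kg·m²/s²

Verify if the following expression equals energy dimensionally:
Yes

The expression kg·m²/s² has dimensions [L^2 M T^-2], which is exactly energy [L^2 M T^-2].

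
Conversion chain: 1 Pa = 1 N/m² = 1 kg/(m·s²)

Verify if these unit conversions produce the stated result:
The chain is correct (no errors).

Correct: Pascal is Newton per square meter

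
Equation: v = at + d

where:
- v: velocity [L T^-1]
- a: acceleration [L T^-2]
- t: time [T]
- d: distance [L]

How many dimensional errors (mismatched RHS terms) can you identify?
1

LHS v: [L T^-1]
- at: [L T^-1] ✓
- d: [L] ✗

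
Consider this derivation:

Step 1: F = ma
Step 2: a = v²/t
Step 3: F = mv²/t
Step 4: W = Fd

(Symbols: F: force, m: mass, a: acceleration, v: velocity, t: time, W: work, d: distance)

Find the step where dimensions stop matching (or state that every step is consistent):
Step 2

Step 1: F = ma → LHS [L M T^-2], RHS [L M T^-2] ✓
Step 2: a = v²/t → LHS [L T^-2], RHS [L^2 T^-3] ✗

The first dimensional inconsistency appears in step 2: a = v²/t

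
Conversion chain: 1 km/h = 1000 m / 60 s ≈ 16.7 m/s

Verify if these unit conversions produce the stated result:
The chain is incorrect (it contains an error).

Incorrect: 1 h = 3600 s, not 60 s (1 km/h ≈ 0.278 m/s)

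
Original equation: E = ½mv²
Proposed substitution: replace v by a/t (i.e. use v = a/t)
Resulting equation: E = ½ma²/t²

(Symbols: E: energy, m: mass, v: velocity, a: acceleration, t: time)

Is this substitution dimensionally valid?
No

[v] = [L T^-1] and [a/t] = [L T^-3]. These differ, so the substitution replaces a quantity by one of different dimensions and the result E = ½ma²/t² has LHS [L^2 M T^-2] vs RHS [L^2 M T^-6] — inconsistent.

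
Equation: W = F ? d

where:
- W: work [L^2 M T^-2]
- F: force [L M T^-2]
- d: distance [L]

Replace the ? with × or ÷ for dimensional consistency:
multiplication (×): W = F × d

W [L^2 M T^-2]; F [L M T^-2]; d [L].
F × d → [L^2 M T^-2] ✓
F ÷ d → [M T^-2] ✗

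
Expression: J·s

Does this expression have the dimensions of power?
No

The expression J·s has dimensions [L^2 M T^-1], but power has dimensions [L^2 M T^-3].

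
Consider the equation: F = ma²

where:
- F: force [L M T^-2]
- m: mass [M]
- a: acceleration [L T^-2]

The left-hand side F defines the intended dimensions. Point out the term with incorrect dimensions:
The right-hand side term ma²

F has dimensions [L M T^-2], but ma² has dimensions [L^2 M T^-4], so the term ma² is dimensionally wrong for F.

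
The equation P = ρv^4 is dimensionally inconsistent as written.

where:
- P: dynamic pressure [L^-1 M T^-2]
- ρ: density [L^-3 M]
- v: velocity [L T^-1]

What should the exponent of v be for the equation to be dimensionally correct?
The exponent of v should be 2: P = ρv^2

The LHS P has dimensions [L^-1 M T^-2]; v has dimensions [L T^-1].
As written, the RHS ρv^4 (exponent 4 on v) has dimensions [L M T^-4], which does not match.
With exponent 2, the RHS ρv^2 has dimensions [L^-1 M T^-2], matching the LHS.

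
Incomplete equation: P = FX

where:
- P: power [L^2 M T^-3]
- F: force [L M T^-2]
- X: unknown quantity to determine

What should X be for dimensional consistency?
X = v (velocity), dimensions [L T^-1]

P has dimensions [L^2 M T^-3]; the rest of the RHS (F) has dimensions [L M T^-2].
So X must have dimensions [L T^-1] — X = v (velocity).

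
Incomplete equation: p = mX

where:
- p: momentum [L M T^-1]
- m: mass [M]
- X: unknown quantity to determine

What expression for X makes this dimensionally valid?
X = v (velocity), dimensions [L T^-1]

p has dimensions [L M T^-1]; the rest of the RHS (m) has dimensions [M].
So X must have dimensions [L T^-1] — X = v (velocity).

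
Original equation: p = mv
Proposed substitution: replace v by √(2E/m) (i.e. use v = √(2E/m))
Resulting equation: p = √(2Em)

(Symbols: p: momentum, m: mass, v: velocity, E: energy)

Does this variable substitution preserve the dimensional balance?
Yes

[v] = [L T^-1] and [√(2E/m)] = [L T^-1]. These match, so the substitution replaces a quantity by one of the same dimensions and the result p = √(2Em) has LHS [L M T^-1] vs RHS [L M T^-1] — still consistent.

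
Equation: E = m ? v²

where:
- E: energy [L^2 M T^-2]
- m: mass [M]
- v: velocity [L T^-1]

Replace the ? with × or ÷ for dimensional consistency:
multiplication (×): E = m × v²

E [L^2 M T^-2]; m [M]; v² [L^2 T^-2].
m × v² → [L^2 M T^-2] ✓
m ÷ v² → [L^-2 M T^2] ✗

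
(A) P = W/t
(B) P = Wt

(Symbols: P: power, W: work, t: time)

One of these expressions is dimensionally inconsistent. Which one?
(B)

(A) P = W/t: LHS [L^2 M T^-3], RHS [L^2 M T^-3] ✓
(B) P = Wt: LHS [L^2 M T^-3], RHS [L^2 M T^-1] ✗

Expression (B) P = Wt is dimensionally incorrect.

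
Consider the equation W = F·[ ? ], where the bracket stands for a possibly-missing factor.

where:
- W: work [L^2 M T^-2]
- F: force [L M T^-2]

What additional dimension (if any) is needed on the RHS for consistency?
[L] — length (e.g. a distance d)

W has dimensions [L^2 M T^-2]; F has dimensions [L M T^-2].
The bracketed factor must supply [L^2 M T^-2] / [L M T^-2] = [L].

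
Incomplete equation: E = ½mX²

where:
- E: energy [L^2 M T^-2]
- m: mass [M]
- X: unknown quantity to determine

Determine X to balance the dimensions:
X = v (velocity), dimensions [L T^-1]

E has dimensions [L^2 M T^-2]; the rest of the RHS (½m) has dimensions [M].
So X² must have dimensions [L^2 T^-2], i.e. X has dimensions [L T^-1] — X = v (velocity).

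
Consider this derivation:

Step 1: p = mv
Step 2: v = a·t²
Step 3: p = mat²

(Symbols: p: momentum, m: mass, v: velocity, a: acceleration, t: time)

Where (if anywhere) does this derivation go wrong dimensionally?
Step 2

Step 1: p = mv → LHS [L M T^-1], RHS [L M T^-1] ✓
Step 2: v = a·t² → LHS [L T^-1], RHS [L] ✗

The first dimensional inconsistency appears in step 2: v = a·t²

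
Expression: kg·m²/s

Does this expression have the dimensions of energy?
No

The expression kg·m²/s has dimensions [L^2 M T^-1], but energy has dimensions [L^2 M T^-2].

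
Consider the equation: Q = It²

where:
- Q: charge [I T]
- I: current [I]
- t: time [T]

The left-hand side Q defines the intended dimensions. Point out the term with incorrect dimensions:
The right-hand side term It²

Q has dimensions [I T], but It² has dimensions [I T^2], so the term It² is dimensionally wrong for Q.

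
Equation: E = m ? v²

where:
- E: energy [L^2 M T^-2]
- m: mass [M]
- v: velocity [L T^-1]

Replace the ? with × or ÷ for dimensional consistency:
multiplication (×): E = m × v²

E [L^2 M T^-2]; m [M]; v² [L^2 T^-2].
m × v² → [L^2 M T^-2] ✓
m ÷ v² → [L^-2 M T^2] ✗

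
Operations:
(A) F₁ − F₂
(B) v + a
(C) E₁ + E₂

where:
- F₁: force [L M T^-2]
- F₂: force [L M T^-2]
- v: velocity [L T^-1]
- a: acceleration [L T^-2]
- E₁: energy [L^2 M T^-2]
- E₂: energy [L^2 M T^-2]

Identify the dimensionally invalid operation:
(B) v + a

(A) F₁ − F₂: F₁ [L M T^-2] and F₂ [L M T^-2] — same dimensions ✓
(B) v + a: v [L T^-1] and a [L T^-2] — different dimensions cannot be added/subtracted ✗
(C) E₁ + E₂: E₁ [L^2 M T^-2] and E₂ [L^2 M T^-2] — same dimensions ✓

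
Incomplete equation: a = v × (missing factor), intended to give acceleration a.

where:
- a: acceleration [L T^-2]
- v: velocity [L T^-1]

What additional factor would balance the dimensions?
1/t (inverse time), dimensions [T^-1]

a has dimensions [L T^-2] and v has dimensions [L T^-1].
The missing factor must have dimensions [L T^-2] / [L T^-1] = [T^-1], i.e. inverse time (1/t).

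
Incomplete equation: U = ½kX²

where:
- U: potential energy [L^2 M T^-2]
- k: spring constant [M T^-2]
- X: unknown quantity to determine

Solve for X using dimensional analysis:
X = x (displacement), dimensions [L]

U has dimensions [L^2 M T^-2]; the rest of the RHS (½k) has dimensions [M T^-2].
So X² must have dimensions [L^2], i.e. X has dimensions [L] — X = x (displacement).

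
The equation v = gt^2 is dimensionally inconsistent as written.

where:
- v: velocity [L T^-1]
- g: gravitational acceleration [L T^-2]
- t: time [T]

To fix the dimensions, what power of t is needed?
The exponent of t should be 1: v = gt

The LHS v has dimensions [L T^-1]; t has dimensions [T].
As written, the RHS gt^2 (exponent 2 on t) has dimensions [L], which does not match.
With exponent 1, the RHS gt has dimensions [L T^-1], matching the LHS.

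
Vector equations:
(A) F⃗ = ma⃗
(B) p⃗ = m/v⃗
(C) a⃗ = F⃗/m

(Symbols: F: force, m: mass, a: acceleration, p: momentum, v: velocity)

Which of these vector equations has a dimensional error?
(B) p⃗ = m/v⃗

(A) F⃗ = ma⃗: LHS [L M T^-2], RHS [L M T^-2] ✓ — Force and acceleration are vectors, mass is a scalar
(B) p⃗ = m/v⃗: LHS [L M T^-1], RHS [L^-1 M T] ✗ — momentum is mass times velocity; should be mv⃗ (and division by a vector is undefined)
(C) a⃗ = F⃗/m: LHS [L T^-2], RHS [L T^-2] ✓ — force (vector) divided by mass (scalar)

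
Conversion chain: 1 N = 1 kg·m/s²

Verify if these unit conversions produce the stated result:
The chain is correct (no errors).

Correct: Newton is defined as kg·m/s²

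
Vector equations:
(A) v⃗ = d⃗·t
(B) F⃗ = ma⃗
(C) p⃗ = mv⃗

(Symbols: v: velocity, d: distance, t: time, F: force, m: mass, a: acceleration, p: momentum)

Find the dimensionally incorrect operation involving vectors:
(A) v⃗ = d⃗·t

(A) v⃗ = d⃗·t: LHS [L T^-1], RHS [L T] ✗ — velocity is displacement per time; should be d⃗/t
(B) F⃗ = ma⃗: LHS [L M T^-2], RHS [L M T^-2] ✓ — Force and acceleration are vectors, mass is a scalar
(C) p⃗ = mv⃗: LHS [L M T^-1], RHS [L M T^-1] ✓ — mass (scalar) times velocity (vector)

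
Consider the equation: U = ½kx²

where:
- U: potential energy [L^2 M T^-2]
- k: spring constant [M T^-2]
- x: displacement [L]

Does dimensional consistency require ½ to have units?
No

U has dimensions [L^2 M T^-2] and kx² already has dimensions [L^2 M T^-2], so the equation balances without ½ contributing any dimensions. ½ is a pure (dimensionless) number; changing or removing it would not affect dimensional consistency.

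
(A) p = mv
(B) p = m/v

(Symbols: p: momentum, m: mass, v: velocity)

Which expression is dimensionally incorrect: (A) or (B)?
(B)

(A) p = mv: LHS [L M T^-1], RHS [L M T^-1] ✓
(B) p = m/v: LHS [L M T^-1], RHS [L^-1 M T] ✗

Expression (B) p = m/v is dimensionally incorrect.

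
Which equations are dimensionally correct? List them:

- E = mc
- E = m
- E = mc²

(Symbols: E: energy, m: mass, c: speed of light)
Dimensionally correct: E = mc²
Dimensionally incorrect: E = mc, E = m
Ordered (correct first, then incorrect): E = mc², E = mc, E = m

- E = mc: LHS [L^2 M T^-2], RHS [L M T^-1] → incorrect ✗
- E = m: LHS [L^2 M T^-2], RHS [M] → incorrect ✗
- E = mc²: LHS [L^2 M T^-2], RHS [L^2 M T^-2] → correct ✓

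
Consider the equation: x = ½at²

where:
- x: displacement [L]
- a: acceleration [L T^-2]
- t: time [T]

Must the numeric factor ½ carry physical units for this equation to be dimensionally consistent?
No

x has dimensions [L] and at² already has dimensions [L], so the equation balances without ½ contributing any dimensions. ½ is a pure (dimensionless) number; changing or removing it would not affect dimensional consistency.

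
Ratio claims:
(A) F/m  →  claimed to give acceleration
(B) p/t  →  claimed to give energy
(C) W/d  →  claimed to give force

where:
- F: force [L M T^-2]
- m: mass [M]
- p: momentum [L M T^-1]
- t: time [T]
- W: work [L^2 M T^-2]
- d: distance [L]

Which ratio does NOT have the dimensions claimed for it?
(B) p/t does not give energy

(A) F/m: [L T^-2] = acceleration [L T^-2] ✓
(B) p/t: [L M T^-2] ≠ energy [L^2 M T^-2] ✗
(C) W/d: [L M T^-2] = force [L M T^-2] ✓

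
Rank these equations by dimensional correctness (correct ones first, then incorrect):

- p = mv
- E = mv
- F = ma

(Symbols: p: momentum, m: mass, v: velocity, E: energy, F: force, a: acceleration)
Dimensionally correct: p = mv, F = ma
Dimensionally incorrect: E = mv
Ordered (correct first, then incorrect): p = mv, F = ma, E = mv

- p = mv: LHS [L M T^-1], RHS [L M T^-1] → correct ✓
- E = mv: LHS [L^2 M T^-2], RHS [L M T^-1] → incorrect ✗
- F = ma: LHS [L M T^-2], RHS [L M T^-2] → correct ✓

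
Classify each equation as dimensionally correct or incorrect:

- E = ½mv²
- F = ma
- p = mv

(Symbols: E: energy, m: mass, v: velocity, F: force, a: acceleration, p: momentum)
Dimensionally correct: E = ½mv², F = ma, p = mv
Dimensionally incorrect: none
Ordered (correct first, then incorrect): E = ½mv², F = ma, p = mv

- E = ½mv²: LHS [L^2 M T^-2], RHS [L^2 M T^-2] → correct ✓
- F = ma: LHS [L M T^-2], RHS [L M T^-2] → correct ✓
- p = mv: LHS [L M T^-1], RHS [L M T^-1] → correct ✓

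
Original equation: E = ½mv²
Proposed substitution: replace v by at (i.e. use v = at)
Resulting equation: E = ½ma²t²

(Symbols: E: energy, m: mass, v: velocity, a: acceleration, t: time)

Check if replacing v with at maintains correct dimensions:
Yes

[v] = [L T^-1] and [at] = [L T^-1]. These match, so the substitution replaces a quantity by one of the same dimensions and the result E = ½ma²t² has LHS [L^2 M T^-2] vs RHS [L^2 M T^-2] — still consistent.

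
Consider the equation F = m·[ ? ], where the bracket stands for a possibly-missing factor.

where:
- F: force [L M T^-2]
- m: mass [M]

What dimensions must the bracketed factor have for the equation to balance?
[L T^-2] — acceleration (e.g. a)

F has dimensions [L M T^-2]; m has dimensions [M].
The bracketed factor must supply [L M T^-2] / [M] = [L T^-2].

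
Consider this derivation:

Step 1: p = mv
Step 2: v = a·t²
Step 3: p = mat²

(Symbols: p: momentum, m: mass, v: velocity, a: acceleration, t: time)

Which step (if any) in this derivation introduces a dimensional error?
Step 2

Step 1: p = mv → LHS [L M T^-1], RHS [L M T^-1] ✓
Step 2: v = a·t² → LHS [L T^-1], RHS [L] ✗

The first dimensional inconsistency appears in step 2: v = a·t²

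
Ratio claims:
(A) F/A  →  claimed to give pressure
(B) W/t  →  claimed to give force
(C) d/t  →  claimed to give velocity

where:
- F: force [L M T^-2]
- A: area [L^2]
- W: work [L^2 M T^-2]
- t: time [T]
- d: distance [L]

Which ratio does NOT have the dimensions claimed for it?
(B) W/t does not give force

(A) F/A: [L^-1 M T^-2] = pressure [L^-1 M T^-2] ✓
(B) W/t: [L^2 M T^-3] ≠ force [L M T^-2] ✗
(C) d/t: [L T^-1] = velocity [L T^-1] ✓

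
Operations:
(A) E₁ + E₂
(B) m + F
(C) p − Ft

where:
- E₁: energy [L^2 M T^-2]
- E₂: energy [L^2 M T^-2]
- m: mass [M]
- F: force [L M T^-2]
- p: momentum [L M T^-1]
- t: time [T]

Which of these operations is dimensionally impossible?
(B) m + F

(A) E₁ + E₂: E₁ [L^2 M T^-2] and E₂ [L^2 M T^-2] — same dimensions ✓
(B) m + F: m [M] and F [L M T^-2] — different dimensions cannot be added/subtracted ✗
(C) p − Ft: p [L M T^-1] and Ft [L M T^-1] — same dimensions ✓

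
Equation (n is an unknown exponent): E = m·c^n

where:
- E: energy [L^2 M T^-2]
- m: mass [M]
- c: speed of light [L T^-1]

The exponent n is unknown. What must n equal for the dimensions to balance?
n = 2

E has dimensions [L^2 M T^-2]; c has dimensions [L T^-1].
The rest of the RHS has dimensions [M], so c^n must supply [L^2 T^-2].
With n = 2: m·c^2 has dimensions [L^2 M T^-2], matching the LHS ✓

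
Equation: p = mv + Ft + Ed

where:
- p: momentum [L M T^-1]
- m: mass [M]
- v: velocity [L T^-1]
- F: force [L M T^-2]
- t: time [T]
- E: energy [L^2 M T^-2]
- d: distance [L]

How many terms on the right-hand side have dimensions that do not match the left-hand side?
1

LHS p: [L M T^-1]
- mv: [L M T^-1] ✓
- Ft: [L M T^-1] ✓
- Ed: [L^3 M T^-2] ✗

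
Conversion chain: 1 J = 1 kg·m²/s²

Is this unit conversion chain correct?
The chain is correct (no errors).

Correct: Joule is defined as kg·m²/s²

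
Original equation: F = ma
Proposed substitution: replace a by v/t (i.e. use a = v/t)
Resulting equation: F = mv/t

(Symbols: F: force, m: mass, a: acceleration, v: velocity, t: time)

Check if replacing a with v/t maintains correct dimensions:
Yes

[a] = [L T^-2] and [v/t] = [L T^-2]. These match, so the substitution replaces a quantity by one of the same dimensions and the result F = mv/t has LHS [L M T^-2] vs RHS [L M T^-2] — still consistent.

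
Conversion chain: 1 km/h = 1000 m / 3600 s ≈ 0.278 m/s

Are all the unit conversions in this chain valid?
The chain is correct (no errors).

Correct: 1 km = 1000 m, 1 h = 3600 s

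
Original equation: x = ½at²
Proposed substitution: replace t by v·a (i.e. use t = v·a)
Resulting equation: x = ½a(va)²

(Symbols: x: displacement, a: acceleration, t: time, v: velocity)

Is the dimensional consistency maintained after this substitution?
No

[t] = [T] and [v·a] = [L^2 T^-3]. These differ, so the substitution replaces a quantity by one of different dimensions and the result x = ½a(va)² has LHS [L] vs RHS [L^5 T^-8] — inconsistent.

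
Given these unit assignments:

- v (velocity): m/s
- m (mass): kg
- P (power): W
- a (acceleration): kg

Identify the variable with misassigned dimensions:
a

The variable a (acceleration) should have units m/s², not kg.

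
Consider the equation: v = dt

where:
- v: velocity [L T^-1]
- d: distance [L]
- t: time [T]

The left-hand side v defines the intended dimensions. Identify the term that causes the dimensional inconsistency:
The right-hand side term dt

v has dimensions [L T^-1], but dt has dimensions [L T], so the term dt is dimensionally wrong for v.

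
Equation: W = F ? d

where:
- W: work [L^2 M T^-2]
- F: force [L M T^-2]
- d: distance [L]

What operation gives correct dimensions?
multiplication (×): W = F × d

W [L^2 M T^-2]; F [L M T^-2]; d [L].
F × d → [L^2 M T^-2] ✓
F ÷ d → [M T^-2] ✗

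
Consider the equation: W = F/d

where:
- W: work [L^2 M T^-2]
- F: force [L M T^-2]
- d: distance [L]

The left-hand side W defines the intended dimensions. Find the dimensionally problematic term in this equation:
The right-hand side term F/d

W has dimensions [L^2 M T^-2], but F/d has dimensions [M T^-2], so the term F/d is dimensionally wrong for W.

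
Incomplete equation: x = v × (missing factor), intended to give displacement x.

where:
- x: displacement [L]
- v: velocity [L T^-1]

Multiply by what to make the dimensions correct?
t (time), dimensions [T]

x has dimensions [L] and v has dimensions [L T^-1].
The missing factor must have dimensions [L] / [L T^-1] = [T], i.e. time (t).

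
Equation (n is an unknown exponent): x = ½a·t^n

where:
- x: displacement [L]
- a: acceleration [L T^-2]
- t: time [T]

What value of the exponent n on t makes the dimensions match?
n = 2

x has dimensions [L]; t has dimensions [T].
The rest of the RHS has dimensions [L T^-2], so t^n must supply [T^2].
With n = 2: ½a·t^2 has dimensions [L], matching the LHS ✓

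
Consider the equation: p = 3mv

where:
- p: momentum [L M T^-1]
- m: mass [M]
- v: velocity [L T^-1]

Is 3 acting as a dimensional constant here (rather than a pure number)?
No

p has dimensions [L M T^-1] and mv already has dimensions [L M T^-1], so the equation balances without 3 contributing any dimensions. 3 is a pure (dimensionless) number; changing or removing it would not affect dimensional consistency.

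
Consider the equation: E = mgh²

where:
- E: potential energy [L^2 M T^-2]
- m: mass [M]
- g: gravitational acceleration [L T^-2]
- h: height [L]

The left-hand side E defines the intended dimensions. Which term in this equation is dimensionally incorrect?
The right-hand side term mgh²

E has dimensions [L^2 M T^-2], but mgh² has dimensions [L^3 M T^-2], so the term mgh² is dimensionally wrong for E.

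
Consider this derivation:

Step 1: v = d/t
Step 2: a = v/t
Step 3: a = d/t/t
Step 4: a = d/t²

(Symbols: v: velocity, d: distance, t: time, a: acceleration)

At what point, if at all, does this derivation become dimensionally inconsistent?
No step introduces an error — all steps are dimensionally consistent.

Step 1: v = d/t → LHS [L T^-1], RHS [L T^-1] ✓
Step 2: a = v/t → LHS [L T^-2], RHS [L T^-2] ✓
Step 3: a = d/t/t → LHS [L T^-2], RHS [L T^-2] ✓
Step 4: a = d/t² → LHS [L T^-2], RHS [L T^-2] ✓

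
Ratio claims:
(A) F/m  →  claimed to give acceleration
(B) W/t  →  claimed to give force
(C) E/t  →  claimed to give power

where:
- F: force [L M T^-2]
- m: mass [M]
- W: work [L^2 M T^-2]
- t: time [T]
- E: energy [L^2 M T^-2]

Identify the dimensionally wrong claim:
(B) W/t does not give force

(A) F/m: [L T^-2] = acceleration [L T^-2] ✓
(B) W/t: [L^2 M T^-3] ≠ force [L M T^-2] ✗
(C) E/t: [L^2 M T^-3] = power [L^2 M T^-3] ✓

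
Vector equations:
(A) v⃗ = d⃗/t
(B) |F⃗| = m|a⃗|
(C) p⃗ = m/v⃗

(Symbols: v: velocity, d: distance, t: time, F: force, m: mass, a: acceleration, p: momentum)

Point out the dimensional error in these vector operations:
(C) p⃗ = m/v⃗

(A) v⃗ = d⃗/t: LHS [L T^-1], RHS [L T^-1] ✓ — displacement (vector) divided by time (scalar)
(B) |F⃗| = m|a⃗|: LHS [L M T^-2], RHS [L M T^-2] ✓ — magnitudes of vectors are scalars
(C) p⃗ = m/v⃗: LHS [L M T^-1], RHS [L^-1 M T] ✗ — momentum is mass times velocity; should be mv⃗ (and division by a vector is undefined)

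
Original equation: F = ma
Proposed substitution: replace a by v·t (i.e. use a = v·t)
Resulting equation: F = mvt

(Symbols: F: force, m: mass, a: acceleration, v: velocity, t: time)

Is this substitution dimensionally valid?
No

[a] = [L T^-2] and [v·t] = [L]. These differ, so the substitution replaces a quantity by one of different dimensions and the result F = mvt has LHS [L M T^-2] vs RHS [L M] — inconsistent.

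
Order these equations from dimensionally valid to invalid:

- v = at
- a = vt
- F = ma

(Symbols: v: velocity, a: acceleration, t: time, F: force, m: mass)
Dimensionally correct: v = at, F = ma
Dimensionally incorrect: a = vt
Ordered (correct first, then incorrect): v = at, F = ma, a = vt

- v = at: LHS [L T^-1], RHS [L T^-1] → correct ✓
- a = vt: LHS [L T^-2], RHS [L] → incorrect ✗
- F = ma: LHS [L M T^-2], RHS [L M T^-2] → correct ✓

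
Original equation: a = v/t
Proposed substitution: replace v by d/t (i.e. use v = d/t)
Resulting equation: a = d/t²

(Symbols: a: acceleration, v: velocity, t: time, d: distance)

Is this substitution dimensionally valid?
Yes

[v] = [L T^-1] and [d/t] = [L T^-1]. These match, so the substitution replaces a quantity by one of the same dimensions and the result a = d/t² has LHS [L T^-2] vs RHS [L T^-2] — still consistent.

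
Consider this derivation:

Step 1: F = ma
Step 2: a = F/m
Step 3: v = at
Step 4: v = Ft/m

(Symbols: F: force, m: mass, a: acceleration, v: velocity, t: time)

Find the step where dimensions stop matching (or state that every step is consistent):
No step introduces an error — all steps are dimensionally consistent.

Step 1: F = ma → LHS [L M T^-2], RHS [L M T^-2] ✓
Step 2: a = F/m → LHS [L T^-2], RHS [L T^-2] ✓
Step 3: v = at → LHS [L T^-1], RHS [L T^-1] ✓
Step 4: v = Ft/m → LHS [L T^-1], RHS [L T^-1] ✓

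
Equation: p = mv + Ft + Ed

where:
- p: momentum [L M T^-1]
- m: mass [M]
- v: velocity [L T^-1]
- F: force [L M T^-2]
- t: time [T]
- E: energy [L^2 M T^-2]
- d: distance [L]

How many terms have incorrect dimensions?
1

LHS p: [L M T^-1]
- mv: [L M T^-1] ✓
- Ft: [L M T^-1] ✓
- Ed: [L^3 M T^-2] ✗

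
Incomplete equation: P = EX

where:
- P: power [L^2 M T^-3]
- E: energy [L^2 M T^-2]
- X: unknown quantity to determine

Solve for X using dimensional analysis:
X = f (inverse time / frequency (1/t)), dimensions [T^-1]

P has dimensions [L^2 M T^-3]; the rest of the RHS (E) has dimensions [L^2 M T^-2].
So X must have dimensions [T^-1] — X = f (inverse time / frequency (1/t)).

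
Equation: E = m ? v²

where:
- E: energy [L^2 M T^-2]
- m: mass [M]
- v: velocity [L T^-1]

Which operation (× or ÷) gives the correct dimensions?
multiplication (×): E = m × v²

E [L^2 M T^-2]; m [M]; v² [L^2 T^-2].
m × v² → [L^2 M T^-2] ✓
m ÷ v² → [L^-2 M T^2] ✗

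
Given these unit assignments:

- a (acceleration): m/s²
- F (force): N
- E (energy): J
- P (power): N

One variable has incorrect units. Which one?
P

The variable P (power) should have units W, not N.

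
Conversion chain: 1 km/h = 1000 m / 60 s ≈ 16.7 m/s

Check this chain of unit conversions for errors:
The chain is incorrect (it contains an error).

Incorrect: 1 h = 3600 s, not 60 s (1 km/h ≈ 0.278 m/s)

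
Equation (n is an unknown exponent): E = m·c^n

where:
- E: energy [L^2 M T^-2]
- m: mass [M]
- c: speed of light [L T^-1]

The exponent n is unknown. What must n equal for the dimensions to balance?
n = 2

E has dimensions [L^2 M T^-2]; c has dimensions [L T^-1].
The rest of the RHS has dimensions [M], so c^n must supply [L^2 T^-2].
With n = 2: m·c^2 has dimensions [L^2 M T^-2], matching the LHS ✓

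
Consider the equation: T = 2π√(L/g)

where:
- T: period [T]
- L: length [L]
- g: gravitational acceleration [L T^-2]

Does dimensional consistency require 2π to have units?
No

T has dimensions [T] and √(L/g) already has dimensions [T], so the equation balances without 2π contributing any dimensions. 2π is a pure (dimensionless) number; changing or removing it would not affect dimensional consistency.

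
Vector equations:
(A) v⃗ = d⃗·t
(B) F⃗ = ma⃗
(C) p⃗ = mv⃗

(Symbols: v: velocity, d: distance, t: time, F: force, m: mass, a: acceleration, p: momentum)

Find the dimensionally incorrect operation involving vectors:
(A) v⃗ = d⃗·t

(A) v⃗ = d⃗·t: LHS [L T^-1], RHS [L T] ✗ — velocity is displacement per time; should be d⃗/t
(B) F⃗ = ma⃗: LHS [L M T^-2], RHS [L M T^-2] ✓ — Force and acceleration are vectors, mass is a scalar
(C) p⃗ = mv⃗: LHS [L M T^-1], RHS [L M T^-1] ✓ — mass (scalar) times velocity (vector)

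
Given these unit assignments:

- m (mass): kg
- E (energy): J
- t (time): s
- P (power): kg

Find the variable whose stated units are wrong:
P

The variable P (power) should have units W, not kg.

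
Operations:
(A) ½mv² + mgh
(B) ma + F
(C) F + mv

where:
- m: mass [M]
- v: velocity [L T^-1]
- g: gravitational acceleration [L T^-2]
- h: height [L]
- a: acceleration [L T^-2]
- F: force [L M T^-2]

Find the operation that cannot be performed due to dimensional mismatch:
(C) F + mv

(A) ½mv² + mgh: ½mv² [L^2 M T^-2] and mgh [L^2 M T^-2] — same dimensions ✓
(B) ma + F: ma [L M T^-2] and F [L M T^-2] — same dimensions ✓
(C) F + mv: F [L M T^-2] and mv [L M T^-1] — different dimensions cannot be added/subtracted ✗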